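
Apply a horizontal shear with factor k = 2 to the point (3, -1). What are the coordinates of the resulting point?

Shear matrix for horizontal shear with factor k = 2:
[[1, 2], [0, 1]]
Result: (3, -1) → (1, -1)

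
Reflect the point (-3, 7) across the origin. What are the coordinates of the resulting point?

Reflection across origin: (-3, 7) → (3, -7)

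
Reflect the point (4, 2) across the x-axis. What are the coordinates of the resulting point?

Reflection across x-axis: (4, 2) → (4, -2)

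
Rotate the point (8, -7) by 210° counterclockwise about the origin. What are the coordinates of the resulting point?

Rotation matrix for 210°: [[cos 210°, -sin 210°], [sin 210°, cos 210°]] ≈ [[-0.866025, 0.500000], [-0.500000, -0.866025]]
[[-0.866025, 0.500000], [-0.500000, -0.866025]] × [8, -7]ᵀ ≈ [-10.4282, 2.0622]ᵀ
Result: (-10.4282, 2.0622)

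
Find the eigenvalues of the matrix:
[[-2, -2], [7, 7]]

Characteristic equation: det(A - λI) = 0
λ² - (trace)λ + (det) = 0
trace = -2 + 7 = 5, det = (-2)(7) - (-2)(7) = 0
λ² - (5)λ + (0) = 0
λ = (5 ± √((5)² - 4·(0))) / 2 = (5 ± √25) / 2
Solving: λ = 0, 5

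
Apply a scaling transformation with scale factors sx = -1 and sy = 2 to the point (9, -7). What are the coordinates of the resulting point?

Scaling matrix:
[[-1, 0], [0, 2]]
Result: (9 × -1, -7 × 2) = (-9, -14)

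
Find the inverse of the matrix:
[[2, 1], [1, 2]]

For [[a,b],[c,d]], inverse = (1/det)·[[d,-b],[-c,a]]
det = (2)(2) - (1)(1) = 4 - 1 = 3
Inverse = (1/3)·[[2, -1], [-1, 2]]
= [[2/3, -1/3], [-1/3, 2/3]]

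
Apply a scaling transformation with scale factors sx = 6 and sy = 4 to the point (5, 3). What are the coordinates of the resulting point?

Scaling matrix:
[[6, 0], [0, 4]]
Result: (5 × 6, 3 × 4) = (30, 12)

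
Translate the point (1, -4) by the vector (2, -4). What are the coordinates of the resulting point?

Translation by (2, -4) (homogeneous matrix [[1, 0, 2], [0, 1, -4], [0, 0, 1]]):
x' = 1 + 2 = 3
y' = -4 + -4 = -8
Result: (3, -8)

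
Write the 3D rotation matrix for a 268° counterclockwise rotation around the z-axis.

Rotation matrix for counterclockwise 268° around z-axis:
cos(268°) = -0.0349, sin(268°) = -0.9994
Result: [[-0.0349, 0.9994, 0], [-0.9994, -0.0349, 0], [0, 0, 1]]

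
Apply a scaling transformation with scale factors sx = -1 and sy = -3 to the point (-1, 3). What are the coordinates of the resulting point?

Scaling matrix:
[[-1, 0], [0, -3]]
Result: (-1 × -1, 3 × -3) = (1, -9)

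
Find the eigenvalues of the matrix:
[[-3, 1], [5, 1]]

Characteristic equation: det(A - λI) = 0
λ² - (trace)λ + (det) = 0
trace = -3 + 1 = -2, det = (-3)(1) - (1)(5) = -8
λ² - (-2)λ + (-8) = 0
λ = (-2 ± √((-2)² - 4·(-8))) / 2 = (-2 ± √36) / 2
Solving: λ = -4, 2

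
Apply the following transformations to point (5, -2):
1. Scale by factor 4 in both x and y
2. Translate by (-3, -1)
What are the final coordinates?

Step 1: Scale (5, -2) by 4 → (20, -8)
Step 2: Translate by (-3, -1) → (17, -9)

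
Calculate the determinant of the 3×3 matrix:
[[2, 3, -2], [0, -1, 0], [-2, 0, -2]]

Expansion along first row:
det = 2·det([[-1,0],[0,-2]]) - 3·det([[0,0],[-2,-2]]) + -2·det([[0,-1],[-2,0]])
    = 2·(-1·-2 - 0·0) - 3·(0·-2 - 0·-2) + -2·(0·0 - -1·-2)
    = 2·2 - 3·0 + -2·-2
    = 4 + 0 + 4 = 8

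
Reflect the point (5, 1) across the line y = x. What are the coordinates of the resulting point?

Reflection across line y = x: (5, 1) → (1, 5)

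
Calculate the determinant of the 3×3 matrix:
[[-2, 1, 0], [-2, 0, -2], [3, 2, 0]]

Expansion along first row:
det = -2·det([[0,-2],[2,0]]) - 1·det([[-2,-2],[3,0]]) + 0·det([[-2,0],[3,2]])
    = -2·(0·0 - -2·2) - 1·(-2·0 - -2·3) + 0·(-2·2 - 0·3)
    = -2·4 - 1·6 + 0·-4
    = -8 + -6 + 0 = -14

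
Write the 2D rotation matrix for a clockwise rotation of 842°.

Rotation matrix formula: [[cos θ, -sin θ], [sin θ, cos θ]]
A clockwise rotation by 842° is equivalent to a counterclockwise rotation by -842°.
For θ = -842°:
cos(-842°) = -0.5299
sin(-842°) = -0.8480
Result: [[-0.5299, 0.8480], [-0.8480, -0.5299]]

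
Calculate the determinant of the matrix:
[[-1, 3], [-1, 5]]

For a 2×2 matrix [[a, b], [c, d]], det = ad - bc
det = (-1)(5) - (3)(-1) = -5 - -3 = -2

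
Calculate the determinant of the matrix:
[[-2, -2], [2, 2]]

For a 2×2 matrix [[a, b], [c, d]], det = ad - bc
det = (-2)(2) - (-2)(2) = -4 - -4 = 0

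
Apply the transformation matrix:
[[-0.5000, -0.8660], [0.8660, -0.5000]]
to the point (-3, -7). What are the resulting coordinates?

Matrix multiplication:
[[-0.5000, -0.8660], [0.8660, -0.5000]] × [-3, -7]ᵀ
= [(-0.5000)(-3) + (-0.8660)(-7), (0.8660)(-3) + (-0.5000)(-7)]ᵀ
= [7.5620, 0.9020]ᵀ
Result: (7.5620, 0.9020)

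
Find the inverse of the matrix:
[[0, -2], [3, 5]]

For [[a,b],[c,d]], inverse = (1/det)·[[d,-b],[-c,a]]
det = (0)(5) - (-2)(3) = 0 - -6 = 6
Inverse = (1/6)·[[5, 2], [-3, 0]]
= [[5/6, 1/3], [-1/2, 0]]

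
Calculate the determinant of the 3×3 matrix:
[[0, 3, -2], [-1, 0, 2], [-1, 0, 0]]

Expansion along first row:
det = 0·det([[0,2],[0,0]]) - 3·det([[-1,2],[-1,0]]) + -2·det([[-1,0],[-1,0]])
    = 0·(0·0 - 2·0) - 3·(-1·0 - 2·-1) + -2·(-1·0 - 0·-1)
    = 0·0 - 3·2 + -2·0
    = 0 + -6 + 0 = -6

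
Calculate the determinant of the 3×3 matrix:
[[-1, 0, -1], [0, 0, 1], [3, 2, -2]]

Expansion along first row:
det = -1·det([[0,1],[2,-2]]) - 0·det([[0,1],[3,-2]]) + -1·det([[0,0],[3,2]])
    = -1·(0·-2 - 1·2) - 0·(0·-2 - 1·3) + -1·(0·2 - 0·3)
    = -1·-2 - 0·-3 + -1·0
    = 2 + 0 + 0 = 2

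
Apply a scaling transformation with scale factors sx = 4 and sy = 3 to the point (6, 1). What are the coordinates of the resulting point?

Scaling matrix:
[[4, 0], [0, 3]]
Result: (6 × 4, 1 × 3) = (24, 3)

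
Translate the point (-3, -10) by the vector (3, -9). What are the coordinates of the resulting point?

Translation by (3, -9) (homogeneous matrix [[1, 0, 3], [0, 1, -9], [0, 0, 1]]):
x' = -3 + 3 = 0
y' = -10 + -9 = -19
Result: (0, -19)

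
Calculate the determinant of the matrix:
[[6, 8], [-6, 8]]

For a 2×2 matrix [[a, b], [c, d]], det = ad - bc
det = (6)(8) - (8)(-6) = 48 - -48 = 96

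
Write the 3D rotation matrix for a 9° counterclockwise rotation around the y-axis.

Rotation matrix for counterclockwise 9° around y-axis:
cos(9°) = 0.9877, sin(9°) = 0.1564
Result: [[0.9877, 0, 0.1564], [0, 1, 0], [-0.1564, 0, 0.9877]]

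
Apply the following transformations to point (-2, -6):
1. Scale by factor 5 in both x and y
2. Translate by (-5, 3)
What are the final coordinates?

Step 1: Scale (-2, -6) by 5 → (-10, -30)
Step 2: Translate by (-5, 3) → (-15, -27)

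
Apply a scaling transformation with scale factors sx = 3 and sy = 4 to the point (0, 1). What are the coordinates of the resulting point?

Scaling matrix:
[[3, 0], [0, 4]]
Result: (0 × 3, 1 × 4) = (0, 4)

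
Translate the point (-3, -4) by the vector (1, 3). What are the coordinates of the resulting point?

Translation by (1, 3) (homogeneous matrix [[1, 0, 1], [0, 1, 3], [0, 0, 1]]):
x' = -3 + 1 = -2
y' = -4 + 3 = -1
Result: (-2, -1)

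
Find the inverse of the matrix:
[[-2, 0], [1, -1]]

For [[a,b],[c,d]], inverse = (1/det)·[[d,-b],[-c,a]]
det = (-2)(-1) - (0)(1) = 2 - 0 = 2
Inverse = (1/2)·[[-1, 0], [-1, -2]]
= [[-1/2, 0], [-1/2, -1]]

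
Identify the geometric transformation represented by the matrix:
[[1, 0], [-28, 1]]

This matrix represents: vertical shear with factor -28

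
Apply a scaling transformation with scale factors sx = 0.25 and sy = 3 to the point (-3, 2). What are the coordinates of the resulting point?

Scaling matrix:
[[0.25, 0], [0, 3]]
Result: (-3 × 0.25, 2 × 3) = (-0.75, 6)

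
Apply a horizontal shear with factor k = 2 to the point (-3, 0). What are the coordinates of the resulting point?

Shear matrix for horizontal shear with factor k = 2:
[[1, 2], [0, 1]]
Result: (-3, 0) → (-3, 0)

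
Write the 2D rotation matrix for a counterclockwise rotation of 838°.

Rotation matrix formula: [[cos θ, -sin θ], [sin θ, cos θ]]
For θ = 838°:
cos(838°) = -0.4695
sin(838°) = 0.8829
Result: [[-0.4695, -0.8829], [0.8829, -0.4695]]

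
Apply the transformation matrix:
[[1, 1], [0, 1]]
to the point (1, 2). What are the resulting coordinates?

Matrix multiplication:
[[1, 1], [0, 1]] × [1, 2]ᵀ
= [(1)(1) + (1)(2), (0)(1) + (1)(2)]ᵀ
= [3, 2]ᵀ
Result: (3, 2)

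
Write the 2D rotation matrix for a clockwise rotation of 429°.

Rotation matrix formula: [[cos θ, -sin θ], [sin θ, cos θ]]
A clockwise rotation by 429° is equivalent to a counterclockwise rotation by -429°.
For θ = -429°:
cos(-429°) = 0.3584
sin(-429°) = -0.9336
Result: [[0.3584, 0.9336], [-0.9336, 0.3584]]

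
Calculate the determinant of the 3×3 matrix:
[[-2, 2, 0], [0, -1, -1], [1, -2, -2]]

Expansion along first row:
det = -2·det([[-1,-1],[-2,-2]]) - 2·det([[0,-1],[1,-2]]) + 0·det([[0,-1],[1,-2]])
    = -2·(-1·-2 - -1·-2) - 2·(0·-2 - -1·1) + 0·(0·-2 - -1·1)
    = -2·0 - 2·1 + 0·1
    = 0 + -2 + 0 = -2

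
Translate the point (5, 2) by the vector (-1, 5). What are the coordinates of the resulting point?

Translation by (-1, 5) (homogeneous matrix [[1, 0, -1], [0, 1, 5], [0, 0, 1]]):
x' = 5 + -1 = 4
y' = 2 + 5 = 7
Result: (4, 7)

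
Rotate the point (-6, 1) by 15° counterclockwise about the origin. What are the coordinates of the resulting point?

Rotation matrix for 15°: [[cos 15°, -sin 15°], [sin 15°, cos 15°]] ≈ [[0.965926, -0.258819], [0.258819, 0.965926]]
[[0.965926, -0.258819], [0.258819, 0.965926]] × [-6, 1]ᵀ ≈ [-6.0544, -0.5870]ᵀ
Result: (-6.0544, -0.5870)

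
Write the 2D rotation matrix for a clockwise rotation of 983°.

Rotation matrix formula: [[cos θ, -sin θ], [sin θ, cos θ]]
A clockwise rotation by 983° is equivalent to a counterclockwise rotation by -983°.
For θ = -983°:
cos(-983°) = -0.1219
sin(-983°) = 0.9925
Result: [[-0.1219, -0.9925], [0.9925, -0.1219]]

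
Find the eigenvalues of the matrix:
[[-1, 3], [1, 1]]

Characteristic equation: det(A - λI) = 0
λ² - (trace)λ + (det) = 0
trace = -1 + 1 = 0, det = (-1)(1) - (3)(1) = -4
λ² - (0)λ + (-4) = 0
λ = (0 ± √((0)² - 4·(-4))) / 2 = (0 ± √16) / 2
Solving: λ = -2, 2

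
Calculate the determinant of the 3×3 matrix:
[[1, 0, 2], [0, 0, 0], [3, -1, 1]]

Expansion along first row:
det = 1·det([[0,0],[-1,1]]) - 0·det([[0,0],[3,1]]) + 2·det([[0,0],[3,-1]])
    = 1·(0·1 - 0·-1) - 0·(0·1 - 0·3) + 2·(0·-1 - 0·3)
    = 1·0 - 0·0 + 2·0
    = 0 + 0 + 0 = 0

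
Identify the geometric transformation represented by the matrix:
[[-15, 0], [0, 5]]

This matrix represents: non-uniform scaling by sx = -15, sy = 5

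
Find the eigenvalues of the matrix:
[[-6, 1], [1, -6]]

Characteristic equation: det(A - λI) = 0
λ² - (trace)λ + (det) = 0
trace = -6 + -6 = -12, det = (-6)(-6) - (1)(1) = 35
λ² - (-12)λ + (35) = 0
λ = (-12 ± √((-12)² - 4·(35))) / 2 = (-12 ± √4) / 2
Solving: λ = -7, -5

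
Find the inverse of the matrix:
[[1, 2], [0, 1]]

For [[a,b],[c,d]], inverse = (1/det)·[[d,-b],[-c,a]]
det = (1)(1) - (2)(0) = 1 - 0 = 1
Inverse = [[1, -2], [0, 1]]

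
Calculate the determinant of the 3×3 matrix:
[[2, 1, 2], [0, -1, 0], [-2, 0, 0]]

Expansion along first row:
det = 2·det([[-1,0],[0,0]]) - 1·det([[0,0],[-2,0]]) + 2·det([[0,-1],[-2,0]])
    = 2·(-1·0 - 0·0) - 1·(0·0 - 0·-2) + 2·(0·0 - -1·-2)
    = 2·0 - 1·0 + 2·-2
    = 0 + 0 + -4 = -4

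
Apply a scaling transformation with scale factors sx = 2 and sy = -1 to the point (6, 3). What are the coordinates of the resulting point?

Scaling matrix:
[[2, 0], [0, -1]]
Result: (6 × 2, 3 × -1) = (12, -3)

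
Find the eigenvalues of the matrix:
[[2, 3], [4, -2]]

Characteristic equation: det(A - λI) = 0
λ² - (trace)λ + (det) = 0
trace = 2 + -2 = 0, det = (2)(-2) - (3)(4) = -16
λ² - (0)λ + (-16) = 0
λ = (0 ± √((0)² - 4·(-16))) / 2 = (0 ± √64) / 2
Solving: λ = -4, 4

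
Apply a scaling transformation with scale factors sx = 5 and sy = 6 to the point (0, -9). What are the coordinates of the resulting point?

Scaling matrix:
[[5, 0], [0, 6]]
Result: (0 × 5, -9 × 6) = (0, -54)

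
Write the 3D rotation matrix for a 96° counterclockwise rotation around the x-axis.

Rotation matrix for counterclockwise 96° around x-axis:
cos(96°) = -0.1045, sin(96°) = 0.9945
Result: [[1, 0, 0], [0, -0.1045, -0.9945], [0, 0.9945, -0.1045]]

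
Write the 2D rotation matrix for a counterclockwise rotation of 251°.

Rotation matrix formula: [[cos θ, -sin θ], [sin θ, cos θ]]
For θ = 251°:
cos(251°) = -0.3256
sin(251°) = -0.9455
Result: [[-0.3256, 0.9455], [-0.9455, -0.3256]]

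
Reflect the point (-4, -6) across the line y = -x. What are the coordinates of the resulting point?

Reflection across line y = -x: (-4, -6) → (6, 4)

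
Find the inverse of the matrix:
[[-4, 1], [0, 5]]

For [[a,b],[c,d]], inverse = (1/det)·[[d,-b],[-c,a]]
det = (-4)(5) - (1)(0) = -20 - 0 = -20
Inverse = (1/-20)·[[5, -1], [0, -4]]
= [[-1/4, 1/20], [0, 1/5]]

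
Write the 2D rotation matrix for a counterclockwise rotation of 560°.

Rotation matrix formula: [[cos θ, -sin θ], [sin θ, cos θ]]
For θ = 560°:
cos(560°) = -0.9397
sin(560°) = -0.3420
Result: [[-0.9397, 0.3420], [-0.3420, -0.9397]]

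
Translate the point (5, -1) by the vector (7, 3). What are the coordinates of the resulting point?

Translation by (7, 3) (homogeneous matrix [[1, 0, 7], [0, 1, 3], [0, 0, 1]]):
x' = 5 + 7 = 12
y' = -1 + 3 = 2
Result: (12, 2)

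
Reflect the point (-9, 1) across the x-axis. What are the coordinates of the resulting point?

Reflection across x-axis: (-9, 1) → (-9, -1)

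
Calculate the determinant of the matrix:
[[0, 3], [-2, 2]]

For a 2×2 matrix [[a, b], [c, d]], det = ad - bc
det = (0)(2) - (3)(-2) = 0 - -6 = 6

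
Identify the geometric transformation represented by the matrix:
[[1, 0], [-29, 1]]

This matrix represents: vertical shear with factor -29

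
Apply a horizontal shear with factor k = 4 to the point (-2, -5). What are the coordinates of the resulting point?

Shear matrix for horizontal shear with factor k = 4:
[[1, 4], [0, 1]]
Result: (-2, -5) → (-22, -5)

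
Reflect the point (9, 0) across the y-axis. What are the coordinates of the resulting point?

Reflection across y-axis: (9, 0) → (-9, 0)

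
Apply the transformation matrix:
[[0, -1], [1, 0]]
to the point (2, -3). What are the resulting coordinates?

Matrix multiplication:
[[0, -1], [1, 0]] × [2, -3]ᵀ
= [(0)(2) + (-1)(-3), (1)(2) + (0)(-3)]ᵀ
= [3, 2]ᵀ
Result: (3, 2)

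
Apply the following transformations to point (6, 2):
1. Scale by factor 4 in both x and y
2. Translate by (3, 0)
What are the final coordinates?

Step 1: Scale (6, 2) by 4 → (24, 8)
Step 2: Translate by (3, 0) → (27, 8)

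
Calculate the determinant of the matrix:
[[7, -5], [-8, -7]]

For a 2×2 matrix [[a, b], [c, d]], det = ad - bc
det = (7)(-7) - (-5)(-8) = -49 - 40 = -89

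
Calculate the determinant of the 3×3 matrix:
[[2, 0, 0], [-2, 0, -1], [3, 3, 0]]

Expansion along first row:
det = 2·det([[0,-1],[3,0]]) - 0·det([[-2,-1],[3,0]]) + 0·det([[-2,0],[3,3]])
    = 2·(0·0 - -1·3) - 0·(-2·0 - -1·3) + 0·(-2·3 - 0·3)
    = 2·3 - 0·3 + 0·-6
    = 6 + 0 + 0 = 6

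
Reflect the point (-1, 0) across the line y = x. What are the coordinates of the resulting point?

Reflection across line y = x: (-1, 0) → (0, -1)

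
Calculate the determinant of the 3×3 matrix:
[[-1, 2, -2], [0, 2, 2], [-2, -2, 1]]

Expansion along first row:
det = -1·det([[2,2],[-2,1]]) - 2·det([[0,2],[-2,1]]) + -2·det([[0,2],[-2,-2]])
    = -1·(2·1 - 2·-2) - 2·(0·1 - 2·-2) + -2·(0·-2 - 2·-2)
    = -1·6 - 2·4 + -2·4
    = -6 + -8 + -8 = -22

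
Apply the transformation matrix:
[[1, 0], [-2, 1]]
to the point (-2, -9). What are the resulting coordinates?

Matrix multiplication:
[[1, 0], [-2, 1]] × [-2, -9]ᵀ
= [(1)(-2) + (0)(-9), (-2)(-2) + (1)(-9)]ᵀ
= [-2, -5]ᵀ
Result: (-2, -5)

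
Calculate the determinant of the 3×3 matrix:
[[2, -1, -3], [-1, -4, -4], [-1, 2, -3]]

Expansion along first row:
det = 2·det([[-4,-4],[2,-3]]) - -1·det([[-1,-4],[-1,-3]]) + -3·det([[-1,-4],[-1,2]])
    = 2·(-4·-3 - -4·2) - -1·(-1·-3 - -4·-1) + -3·(-1·2 - -4·-1)
    = 2·20 - -1·-1 + -3·-6
    = 40 + -1 + 18 = 57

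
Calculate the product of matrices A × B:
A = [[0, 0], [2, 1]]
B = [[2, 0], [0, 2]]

Matrix multiplication:
C[0][0] = 0×2 + 0×0 = 0
C[0][1] = 0×0 + 0×2 = 0
C[1][0] = 2×2 + 1×0 = 4
C[1][1] = 2×0 + 1×2 = 2
Result: [[0, 0], [4, 2]]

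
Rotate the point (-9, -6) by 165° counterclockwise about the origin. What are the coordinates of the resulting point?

Rotation matrix for 165°: [[cos 165°, -sin 165°], [sin 165°, cos 165°]] ≈ [[-0.965926, -0.258819], [0.258819, -0.965926]]
[[-0.965926, -0.258819], [0.258819, -0.965926]] × [-9, -6]ᵀ ≈ [10.2462, 3.4662]ᵀ
Result: (10.2462, 3.4662)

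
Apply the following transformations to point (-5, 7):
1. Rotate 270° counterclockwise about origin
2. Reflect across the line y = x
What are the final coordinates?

Step 1: Rotate 270° → (7, 5)
Step 2: Reflect across line y = x → (5, 7)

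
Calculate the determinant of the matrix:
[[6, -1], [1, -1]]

For a 2×2 matrix [[a, b], [c, d]], det = ad - bc
det = (6)(-1) - (-1)(1) = -6 - -1 = -5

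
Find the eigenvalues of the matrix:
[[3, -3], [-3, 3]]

Characteristic equation: det(A - λI) = 0
λ² - (trace)λ + (det) = 0
trace = 3 + 3 = 6, det = (3)(3) - (-3)(-3) = 0
λ² - (6)λ + (0) = 0
λ = (6 ± √((6)² - 4·(0))) / 2 = (6 ± √36) / 2
Solving: λ = 0, 6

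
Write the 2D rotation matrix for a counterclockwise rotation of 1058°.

Rotation matrix formula: [[cos θ, -sin θ], [sin θ, cos θ]]
For θ = 1058°:
cos(1058°) = 0.9272
sin(1058°) = -0.3746
Result: [[0.9272, 0.3746], [-0.3746, 0.9272]]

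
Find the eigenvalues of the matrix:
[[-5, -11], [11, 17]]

Characteristic equation: det(A - λI) = 0
λ² - (trace)λ + (det) = 0
trace = -5 + 17 = 12, det = (-5)(17) - (-11)(11) = 36
λ² - (12)λ + (36) = 0
λ = (12 ± √((12)² - 4·(36))) / 2 = (12 ± √0) / 2
Solving: λ = 6, 6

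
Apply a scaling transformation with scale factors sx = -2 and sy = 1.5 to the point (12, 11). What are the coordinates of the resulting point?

Scaling matrix:
[[-2, 0], [0, 1.50]]
Result: (12 × -2, 11 × 1.5) = (-24, 16.5)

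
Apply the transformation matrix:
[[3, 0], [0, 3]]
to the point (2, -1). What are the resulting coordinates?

Matrix multiplication:
[[3, 0], [0, 3]] × [2, -1]ᵀ
= [(3)(2) + (0)(-1), (0)(2) + (3)(-1)]ᵀ
= [6, -3]ᵀ
Result: (6, -3)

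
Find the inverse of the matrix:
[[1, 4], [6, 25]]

For [[a,b],[c,d]], inverse = (1/det)·[[d,-b],[-c,a]]
det = (1)(25) - (4)(6) = 25 - 24 = 1
Inverse = [[25, -4], [-6, 1]]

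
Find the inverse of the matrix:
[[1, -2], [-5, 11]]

For [[a,b],[c,d]], inverse = (1/det)·[[d,-b],[-c,a]]
det = (1)(11) - (-2)(-5) = 11 - 10 = 1
Inverse = [[11, 2], [5, 1]]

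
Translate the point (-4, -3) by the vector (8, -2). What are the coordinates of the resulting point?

Translation by (8, -2) (homogeneous matrix [[1, 0, 8], [0, 1, -2], [0, 0, 1]]):
x' = -4 + 8 = 4
y' = -3 + -2 = -5
Result: (4, -5)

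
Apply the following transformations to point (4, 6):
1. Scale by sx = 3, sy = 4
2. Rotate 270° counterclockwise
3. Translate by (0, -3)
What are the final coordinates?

Step 1: Scale → (12, 24)
Step 2: Rotate 270° → (24, -12)
Step 3: Translate → (24, -15)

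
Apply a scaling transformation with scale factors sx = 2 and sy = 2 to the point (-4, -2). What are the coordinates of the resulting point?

Scaling matrix:
[[2, 0], [0, 2]]
Result: (-4 × 2, -2 × 2) = (-8, -4)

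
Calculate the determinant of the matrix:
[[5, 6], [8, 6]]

For a 2×2 matrix [[a, b], [c, d]], det = ad - bc
det = (5)(6) - (6)(8) = 30 - 48 = -18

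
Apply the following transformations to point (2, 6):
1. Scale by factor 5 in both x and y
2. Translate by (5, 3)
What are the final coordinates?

Step 1: Scale (2, 6) by 5 → (10, 30)
Step 2: Translate by (5, 3) → (15, 33)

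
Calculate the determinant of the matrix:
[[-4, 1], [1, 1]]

For a 2×2 matrix [[a, b], [c, d]], det = ad - bc
det = (-4)(1) - (1)(1) = -4 - 1 = -5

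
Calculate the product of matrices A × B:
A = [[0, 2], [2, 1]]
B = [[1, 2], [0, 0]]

Matrix multiplication:
C[0][0] = 0×1 + 2×0 = 0
C[0][1] = 0×2 + 2×0 = 0
C[1][0] = 2×1 + 1×0 = 2
C[1][1] = 2×2 + 1×0 = 4
Result: [[0, 0], [2, 4]]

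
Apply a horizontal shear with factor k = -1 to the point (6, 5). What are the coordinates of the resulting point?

Shear matrix for horizontal shear with factor k = -1:
[[1, -1], [0, 1]]
Result: (6, 5) → (1, 5)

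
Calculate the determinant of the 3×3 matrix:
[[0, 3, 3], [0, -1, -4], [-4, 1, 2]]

Expansion along first row:
det = 0·det([[-1,-4],[1,2]]) - 3·det([[0,-4],[-4,2]]) + 3·det([[0,-1],[-4,1]])
    = 0·(-1·2 - -4·1) - 3·(0·2 - -4·-4) + 3·(0·1 - -1·-4)
    = 0·2 - 3·-16 + 3·-4
    = 0 + 48 + -12 = 36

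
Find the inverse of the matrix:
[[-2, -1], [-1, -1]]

For [[a,b],[c,d]], inverse = (1/det)·[[d,-b],[-c,a]]
det = (-2)(-1) - (-1)(-1) = 2 - 1 = 1
Inverse = [[-1, 1], [1, -2]]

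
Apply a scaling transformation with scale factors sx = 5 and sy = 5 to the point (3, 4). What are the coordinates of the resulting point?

Scaling matrix:
[[5, 0], [0, 5]]
Result: (3 × 5, 4 × 5) = (15, 20)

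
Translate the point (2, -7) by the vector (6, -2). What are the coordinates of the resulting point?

Translation by (6, -2) (homogeneous matrix [[1, 0, 6], [0, 1, -2], [0, 0, 1]]):
x' = 2 + 6 = 8
y' = -7 + -2 = -9
Result: (8, -9)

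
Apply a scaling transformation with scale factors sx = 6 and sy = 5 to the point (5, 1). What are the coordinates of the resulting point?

Scaling matrix:
[[6, 0], [0, 5]]
Result: (5 × 6, 1 × 5) = (30, 5)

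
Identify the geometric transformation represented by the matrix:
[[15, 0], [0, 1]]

This matrix represents: non-uniform scaling by sx = 15, sy = 1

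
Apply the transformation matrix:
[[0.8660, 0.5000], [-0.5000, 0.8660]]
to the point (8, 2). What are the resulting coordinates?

Matrix multiplication:
[[0.8660, 0.5000], [-0.5000, 0.8660]] × [8, 2]ᵀ
= [(0.8660)(8) + (0.5000)(2), (-0.5000)(8) + (0.8660)(2)]ᵀ
= [7.9280, -2.2680]ᵀ
Result: (7.9280, -2.2680)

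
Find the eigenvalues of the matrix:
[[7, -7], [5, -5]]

Characteristic equation: det(A - λI) = 0
λ² - (trace)λ + (det) = 0
trace = 7 + -5 = 2, det = (7)(-5) - (-7)(5) = 0
λ² - (2)λ + (0) = 0
λ = (2 ± √((2)² - 4·(0))) / 2 = (2 ± √4) / 2
Solving: λ = 0, 2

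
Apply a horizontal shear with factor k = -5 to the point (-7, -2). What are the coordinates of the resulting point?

Shear matrix for horizontal shear with factor k = -5:
[[1, -5], [0, 1]]
Result: (-7, -2) → (3, -2)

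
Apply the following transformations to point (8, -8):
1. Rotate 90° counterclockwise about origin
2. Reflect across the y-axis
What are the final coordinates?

Step 1: Rotate 90° → (8, 8)
Step 2: Reflect across y-axis → (-8, 8)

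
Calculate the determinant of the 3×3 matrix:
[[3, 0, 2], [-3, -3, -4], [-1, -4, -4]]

Expansion along first row:
det = 3·det([[-3,-4],[-4,-4]]) - 0·det([[-3,-4],[-1,-4]]) + 2·det([[-3,-3],[-1,-4]])
    = 3·(-3·-4 - -4·-4) - 0·(-3·-4 - -4·-1) + 2·(-3·-4 - -3·-1)
    = 3·-4 - 0·8 + 2·9
    = -12 + 0 + 18 = 6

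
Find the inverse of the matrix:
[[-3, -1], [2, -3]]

For [[a,b],[c,d]], inverse = (1/det)·[[d,-b],[-c,a]]
det = (-3)(-3) - (-1)(2) = 9 - -2 = 11
Inverse = (1/11)·[[-3, 1], [-2, -3]]
= [[-3/11, 1/11], [-2/11, -3/11]]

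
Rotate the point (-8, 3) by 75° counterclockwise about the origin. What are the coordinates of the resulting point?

Rotation matrix for 75°: [[cos 75°, -sin 75°], [sin 75°, cos 75°]] ≈ [[0.258819, -0.965926], [0.965926, 0.258819]]
[[0.258819, -0.965926], [0.965926, 0.258819]] × [-8, 3]ᵀ ≈ [-4.9683, -6.9509]ᵀ
Result: (-4.9683, -6.9509)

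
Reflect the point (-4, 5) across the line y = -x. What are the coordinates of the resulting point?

Reflection across line y = -x: (-4, 5) → (-5, 4)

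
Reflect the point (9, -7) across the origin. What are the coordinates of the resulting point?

Reflection across origin: (9, -7) → (-9, 7)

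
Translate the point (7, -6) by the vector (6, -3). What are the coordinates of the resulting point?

Translation by (6, -3) (homogeneous matrix [[1, 0, 6], [0, 1, -3], [0, 0, 1]]):
x' = 7 + 6 = 13
y' = -6 + -3 = -9
Result: (13, -9)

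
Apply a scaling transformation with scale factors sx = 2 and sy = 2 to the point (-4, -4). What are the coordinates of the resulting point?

Scaling matrix:
[[2, 0], [0, 2]]
Result: (-4 × 2, -4 × 2) = (-8, -8)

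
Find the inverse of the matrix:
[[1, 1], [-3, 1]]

For [[a,b],[c,d]], inverse = (1/det)·[[d,-b],[-c,a]]
det = (1)(1) - (1)(-3) = 1 - -3 = 4
Inverse = (1/4)·[[1, -1], [3, 1]]
= [[1/4, -1/4], [3/4, 1/4]]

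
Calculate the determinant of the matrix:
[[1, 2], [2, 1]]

For a 2×2 matrix [[a, b], [c, d]], det = ad - bc
det = (1)(1) - (2)(2) = 1 - 4 = -3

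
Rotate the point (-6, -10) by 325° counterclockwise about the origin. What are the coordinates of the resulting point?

Rotation matrix for 325°: [[cos 325°, -sin 325°], [sin 325°, cos 325°]] ≈ [[0.819152, 0.573576], [-0.573576, 0.819152]]
[[0.819152, 0.573576], [-0.573576, 0.819152]] × [-6, -10]ᵀ ≈ [-10.6507, -4.7501]ᵀ
Result: (-10.6507, -4.7501)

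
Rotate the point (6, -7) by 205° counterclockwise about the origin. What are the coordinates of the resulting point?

Rotation matrix for 205°: [[cos 205°, -sin 205°], [sin 205°, cos 205°]] ≈ [[-0.906308, 0.422618], [-0.422618, -0.906308]]
[[-0.906308, 0.422618], [-0.422618, -0.906308]] × [6, -7]ᵀ ≈ [-8.3962, 3.8084]ᵀ
Result: (-8.3962, 3.8084)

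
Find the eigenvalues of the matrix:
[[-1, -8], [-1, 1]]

Characteristic equation: det(A - λI) = 0
λ² - (trace)λ + (det) = 0
trace = -1 + 1 = 0, det = (-1)(1) - (-8)(-1) = -9
λ² - (0)λ + (-9) = 0
λ = (0 ± √((0)² - 4·(-9))) / 2 = (0 ± √36) / 2
Solving: λ = -3, 3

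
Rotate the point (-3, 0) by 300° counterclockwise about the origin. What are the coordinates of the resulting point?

Rotation matrix for 300°: [[cos 300°, -sin 300°], [sin 300°, cos 300°]] ≈ [[0.500000, 0.866025], [-0.866025, 0.500000]]
[[0.500000, 0.866025], [-0.866025, 0.500000]] × [-3, 0]ᵀ ≈ [-1.5000, 2.5981]ᵀ
Result: (-1.5000, 2.5981)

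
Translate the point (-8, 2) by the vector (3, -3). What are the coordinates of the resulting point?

Translation by (3, -3) (homogeneous matrix [[1, 0, 3], [0, 1, -3], [0, 0, 1]]):
x' = -8 + 3 = -5
y' = 2 + -3 = -1
Result: (-5, -1)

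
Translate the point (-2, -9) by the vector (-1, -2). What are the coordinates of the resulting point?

Translation by (-1, -2) (homogeneous matrix [[1, 0, -1], [0, 1, -2], [0, 0, 1]]):
x' = -2 + -1 = -3
y' = -9 + -2 = -11
Result: (-3, -11)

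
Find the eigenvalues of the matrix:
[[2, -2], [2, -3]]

Characteristic equation: det(A - λI) = 0
λ² - (trace)λ + (det) = 0
trace = 2 + -3 = -1, det = (2)(-3) - (-2)(2) = -2
λ² - (-1)λ + (-2) = 0
λ = (-1 ± √((-1)² - 4·(-2))) / 2 = (-1 ± √9) / 2
Solving: λ = -2, 1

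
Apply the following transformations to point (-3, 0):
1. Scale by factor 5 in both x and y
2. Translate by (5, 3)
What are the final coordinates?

Step 1: Scale (-3, 0) by 5 → (-15, 0)
Step 2: Translate by (5, 3) → (-10, 3)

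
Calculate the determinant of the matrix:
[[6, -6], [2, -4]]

For a 2×2 matrix [[a, b], [c, d]], det = ad - bc
det = (6)(-4) - (-6)(2) = -24 - -12 = -12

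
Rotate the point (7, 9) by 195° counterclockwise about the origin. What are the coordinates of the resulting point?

Rotation matrix for 195°: [[cos 195°, -sin 195°], [sin 195°, cos 195°]] ≈ [[-0.965926, 0.258819], [-0.258819, -0.965926]]
[[-0.965926, 0.258819], [-0.258819, -0.965926]] × [7, 9]ᵀ ≈ [-4.4321, -10.5051]ᵀ
Result: (-4.4321, -10.5051)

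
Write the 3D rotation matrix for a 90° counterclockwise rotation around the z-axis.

Rotation matrix for counterclockwise 90° around z-axis:
cos(90°) = 0, sin(90°) = 1
Result: [[0, -1, 0], [1, 0, 0], [0, 0, 1]]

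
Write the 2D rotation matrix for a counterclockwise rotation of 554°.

Rotation matrix formula: [[cos θ, -sin θ], [sin θ, cos θ]]
For θ = 554°:
cos(554°) = -0.9703
sin(554°) = -0.2419
Result: [[-0.9703, 0.2419], [-0.2419, -0.9703]]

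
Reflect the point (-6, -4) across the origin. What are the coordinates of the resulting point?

Reflection across origin: (-6, -4) → (6, 4)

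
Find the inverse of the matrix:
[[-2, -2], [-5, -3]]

For [[a,b],[c,d]], inverse = (1/det)·[[d,-b],[-c,a]]
det = (-2)(-3) - (-2)(-5) = 6 - 10 = -4
Inverse = (1/-4)·[[-3, 2], [5, -2]]
= [[3/4, -1/2], [-5/4, 1/2]]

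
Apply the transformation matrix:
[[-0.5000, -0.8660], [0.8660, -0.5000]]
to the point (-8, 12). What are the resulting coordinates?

Matrix multiplication:
[[-0.5000, -0.8660], [0.8660, -0.5000]] × [-8, 12]ᵀ
= [(-0.5000)(-8) + (-0.8660)(12), (0.8660)(-8) + (-0.5000)(12)]ᵀ
= [-6.3920, -12.9280]ᵀ
Result: (-6.3920, -12.9280)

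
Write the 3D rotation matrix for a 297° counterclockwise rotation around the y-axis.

Rotation matrix for counterclockwise 297° around y-axis:
cos(297°) = 0.4540, sin(297°) = -0.8910
Result: [[0.4540, 0, -0.8910], [0, 1, 0], [0.8910, 0, 0.4540]]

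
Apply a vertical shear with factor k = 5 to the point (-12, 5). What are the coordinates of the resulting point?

Shear matrix for vertical shear with factor k = 5:
[[1, 0], [5, 1]]
Result: (-12, 5) → (-12, -55)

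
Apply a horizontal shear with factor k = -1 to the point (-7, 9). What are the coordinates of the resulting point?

Shear matrix for horizontal shear with factor k = -1:
[[1, -1], [0, 1]]
Result: (-7, 9) → (-16, 9)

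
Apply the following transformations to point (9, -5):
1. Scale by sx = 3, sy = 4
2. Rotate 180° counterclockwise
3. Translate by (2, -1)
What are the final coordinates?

Step 1: Scale → (27, -20)
Step 2: Rotate 180° → (-27, 20)
Step 3: Translate → (-25, 19)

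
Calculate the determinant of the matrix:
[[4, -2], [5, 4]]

For a 2×2 matrix [[a, b], [c, d]], det = ad - bc
det = (4)(4) - (-2)(5) = 16 - -10 = 26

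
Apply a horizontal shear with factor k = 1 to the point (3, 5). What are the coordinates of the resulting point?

Shear matrix for horizontal shear with factor k = 1:
[[1, 1], [0, 1]]
Result: (3, 5) → (8, 5)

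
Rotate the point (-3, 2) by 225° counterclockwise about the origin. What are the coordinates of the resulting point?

Rotation matrix for 225°: [[cos 225°, -sin 225°], [sin 225°, cos 225°]] ≈ [[-0.707107, 0.707107], [-0.707107, -0.707107]]
[[-0.707107, 0.707107], [-0.707107, -0.707107]] × [-3, 2]ᵀ ≈ [3.5355, 0.7071]ᵀ
Result: (3.5355, 0.7071)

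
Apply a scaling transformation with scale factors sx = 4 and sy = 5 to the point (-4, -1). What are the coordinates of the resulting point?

Scaling matrix:
[[4, 0], [0, 5]]
Result: (-4 × 4, -1 × 5) = (-16, -5)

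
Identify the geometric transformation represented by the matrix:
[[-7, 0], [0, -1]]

This matrix represents: non-uniform scaling by sx = -7, sy = -1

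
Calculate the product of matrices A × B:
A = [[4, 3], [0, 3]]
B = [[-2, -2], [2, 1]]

Matrix multiplication:
C[0][0] = 4×-2 + 3×2 = -2
C[0][1] = 4×-2 + 3×1 = -5
C[1][0] = 0×-2 + 3×2 = 6
C[1][1] = 0×-2 + 3×1 = 3
Result: [[-2, -5], [6, 3]]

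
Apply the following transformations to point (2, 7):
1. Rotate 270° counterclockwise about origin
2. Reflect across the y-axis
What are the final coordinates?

Step 1: Rotate 270° → (7, -2)
Step 2: Reflect across y-axis → (-7, -2)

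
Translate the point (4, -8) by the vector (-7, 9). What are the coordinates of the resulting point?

Translation by (-7, 9) (homogeneous matrix [[1, 0, -7], [0, 1, 9], [0, 0, 1]]):
x' = 4 + -7 = -3
y' = -8 + 9 = 1
Result: (-3, 1)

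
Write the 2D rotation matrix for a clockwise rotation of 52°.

Rotation matrix formula: [[cos θ, -sin θ], [sin θ, cos θ]]
A clockwise rotation by 52° is equivalent to a counterclockwise rotation by -52°.
For θ = -52°:
cos(-52°) = 0.6157
sin(-52°) = -0.7880
Result: [[0.6157, 0.7880], [-0.7880, 0.6157]]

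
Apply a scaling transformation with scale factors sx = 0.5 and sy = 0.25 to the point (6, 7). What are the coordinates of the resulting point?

Scaling matrix:
[[0.50, 0], [0, 0.25]]
Result: (6 × 0.5, 7 × 0.25) = (3, 1.75)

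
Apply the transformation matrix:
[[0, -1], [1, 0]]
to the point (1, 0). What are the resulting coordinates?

Matrix multiplication:
[[0, -1], [1, 0]] × [1, 0]ᵀ
= [(0)(1) + (-1)(0), (1)(1) + (0)(0)]ᵀ
= [0, 1]ᵀ
Result: (0, 1)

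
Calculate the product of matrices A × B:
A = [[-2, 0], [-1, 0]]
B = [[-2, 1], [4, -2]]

Matrix multiplication:
C[0][0] = -2×-2 + 0×4 = 4
C[0][1] = -2×1 + 0×-2 = -2
C[1][0] = -1×-2 + 0×4 = 2
C[1][1] = -1×1 + 0×-2 = -1
Result: [[4, -2], [2, -1]]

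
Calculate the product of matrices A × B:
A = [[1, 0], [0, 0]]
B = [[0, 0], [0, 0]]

Matrix multiplication:
C[0][0] = 1×0 + 0×0 = 0
C[0][1] = 1×0 + 0×0 = 0
C[1][0] = 0×0 + 0×0 = 0
C[1][1] = 0×0 + 0×0 = 0
Result: [[0, 0], [0, 0]]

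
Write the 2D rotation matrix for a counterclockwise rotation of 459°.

Rotation matrix formula: [[cos θ, -sin θ], [sin θ, cos θ]]
For θ = 459°:
cos(459°) = -0.1564
sin(459°) = 0.9877
Result: [[-0.1564, -0.9877], [0.9877, -0.1564]]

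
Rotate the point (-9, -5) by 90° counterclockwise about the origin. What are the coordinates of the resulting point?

Rotation matrix for 90°: [[cos 90°, -sin 90°], [sin 90°, cos 90°]] = [[0, -1], [1, 0]]
[[0, -1], [1, 0]] × [-9, -5]ᵀ = [5, -9]ᵀ
Result: (5, -9)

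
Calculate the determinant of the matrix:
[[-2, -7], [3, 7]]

For a 2×2 matrix [[a, b], [c, d]], det = ad - bc
det = (-2)(7) - (-7)(3) = -14 - -21 = 7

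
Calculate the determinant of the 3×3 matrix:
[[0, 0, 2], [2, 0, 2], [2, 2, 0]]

Expansion along first row:
det = 0·det([[0,2],[2,0]]) - 0·det([[2,2],[2,0]]) + 2·det([[2,0],[2,2]])
    = 0·(0·0 - 2·2) - 0·(2·0 - 2·2) + 2·(2·2 - 0·2)
    = 0·-4 - 0·-4 + 2·4
    = 0 + 0 + 8 = 8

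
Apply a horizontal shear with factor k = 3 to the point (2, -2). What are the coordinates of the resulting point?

Shear matrix for horizontal shear with factor k = 3:
[[1, 3], [0, 1]]
Result: (2, -2) → (-4, -2)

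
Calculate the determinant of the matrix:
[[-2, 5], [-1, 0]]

For a 2×2 matrix [[a, b], [c, d]], det = ad - bc
det = (-2)(0) - (5)(-1) = 0 - -5 = 5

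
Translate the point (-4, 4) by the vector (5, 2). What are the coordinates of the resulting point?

Translation by (5, 2) (homogeneous matrix [[1, 0, 5], [0, 1, 2], [0, 0, 1]]):
x' = -4 + 5 = 1
y' = 4 + 2 = 6
Result: (1, 6)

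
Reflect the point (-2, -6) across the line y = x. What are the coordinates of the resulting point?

Reflection across line y = x: (-2, -6) → (-6, -2)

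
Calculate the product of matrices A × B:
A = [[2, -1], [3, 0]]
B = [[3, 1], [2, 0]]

Matrix multiplication:
C[0][0] = 2×3 + -1×2 = 4
C[0][1] = 2×1 + -1×0 = 2
C[1][0] = 3×3 + 0×2 = 9
C[1][1] = 3×1 + 0×0 = 3
Result: [[4, 2], [9, 3]]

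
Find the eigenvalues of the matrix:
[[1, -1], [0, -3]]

Characteristic equation: det(A - λI) = 0
λ² - (trace)λ + (det) = 0
trace = 1 + -3 = -2, det = (1)(-3) - (-1)(0) = -3
λ² - (-2)λ + (-3) = 0
λ = (-2 ± √((-2)² - 4·(-3))) / 2 = (-2 ± √16) / 2
Solving: λ = -3, 1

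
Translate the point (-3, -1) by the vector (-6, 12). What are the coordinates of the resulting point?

Translation by (-6, 12) (homogeneous matrix [[1, 0, -6], [0, 1, 12], [0, 0, 1]]):
x' = -3 + -6 = -9
y' = -1 + 12 = 11
Result: (-9, 11)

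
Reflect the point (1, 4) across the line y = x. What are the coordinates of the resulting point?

Reflection across line y = x: (1, 4) → (4, 1)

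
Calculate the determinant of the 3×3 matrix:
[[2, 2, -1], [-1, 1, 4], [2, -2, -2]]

Expansion along first row:
det = 2·det([[1,4],[-2,-2]]) - 2·det([[-1,4],[2,-2]]) + -1·det([[-1,1],[2,-2]])
    = 2·(1·-2 - 4·-2) - 2·(-1·-2 - 4·2) + -1·(-1·-2 - 1·2)
    = 2·6 - 2·-6 + -1·0
    = 12 + 12 + 0 = 24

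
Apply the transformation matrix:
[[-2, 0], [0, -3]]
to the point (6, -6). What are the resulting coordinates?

Matrix multiplication:
[[-2, 0], [0, -3]] × [6, -6]ᵀ
= [(-2)(6) + (0)(-6), (0)(6) + (-3)(-6)]ᵀ
= [-12, 18]ᵀ
Result: (-12, 18)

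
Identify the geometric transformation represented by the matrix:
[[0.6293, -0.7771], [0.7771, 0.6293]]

This matrix represents: rotation by 51° counterclockwise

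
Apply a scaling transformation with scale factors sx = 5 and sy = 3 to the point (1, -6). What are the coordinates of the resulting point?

Scaling matrix:
[[5, 0], [0, 3]]
Result: (1 × 5, -6 × 3) = (5, -18)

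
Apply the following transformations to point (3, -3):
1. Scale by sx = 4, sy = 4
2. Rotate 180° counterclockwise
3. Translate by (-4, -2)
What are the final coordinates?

Step 1: Scale → (12, -12)
Step 2: Rotate 180° → (-12, 12)
Step 3: Translate → (-16, 10)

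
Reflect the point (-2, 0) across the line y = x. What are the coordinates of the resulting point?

Reflection across line y = x: (-2, 0) → (0, -2)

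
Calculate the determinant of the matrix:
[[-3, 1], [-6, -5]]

For a 2×2 matrix [[a, b], [c, d]], det = ad - bc
det = (-3)(-5) - (1)(-6) = 15 - -6 = 21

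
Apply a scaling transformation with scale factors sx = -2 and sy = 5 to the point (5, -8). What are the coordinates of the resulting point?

Scaling matrix:
[[-2, 0], [0, 5]]
Result: (5 × -2, -8 × 5) = (-10, -40)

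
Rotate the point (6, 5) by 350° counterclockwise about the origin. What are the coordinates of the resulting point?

Rotation matrix for 350°: [[cos 350°, -sin 350°], [sin 350°, cos 350°]] ≈ [[0.984808, 0.173648], [-0.173648, 0.984808]]
[[0.984808, 0.173648], [-0.173648, 0.984808]] × [6, 5]ᵀ ≈ [6.7771, 3.8821]ᵀ
Result: (6.7771, 3.8821)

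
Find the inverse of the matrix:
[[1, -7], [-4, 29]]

For [[a,b],[c,d]], inverse = (1/det)·[[d,-b],[-c,a]]
det = (1)(29) - (-7)(-4) = 29 - 28 = 1
Inverse = [[29, 7], [4, 1]]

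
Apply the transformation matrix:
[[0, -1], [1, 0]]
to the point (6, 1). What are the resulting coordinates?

Matrix multiplication:
[[0, -1], [1, 0]] × [6, 1]ᵀ
= [(0)(6) + (-1)(1), (1)(6) + (0)(1)]ᵀ
= [-1, 6]ᵀ
Result: (-1, 6)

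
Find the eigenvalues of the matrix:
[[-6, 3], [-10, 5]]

Characteristic equation: det(A - λI) = 0
λ² - (trace)λ + (det) = 0
trace = -6 + 5 = -1, det = (-6)(5) - (3)(-10) = 0
λ² - (-1)λ + (0) = 0
λ = (-1 ± √((-1)² - 4·(0))) / 2 = (-1 ± √1) / 2
Solving: λ = -1, 0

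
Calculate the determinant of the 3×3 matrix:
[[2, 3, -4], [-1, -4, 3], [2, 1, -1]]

Expansion along first row:
det = 2·det([[-4,3],[1,-1]]) - 3·det([[-1,3],[2,-1]]) + -4·det([[-1,-4],[2,1]])
    = 2·(-4·-1 - 3·1) - 3·(-1·-1 - 3·2) + -4·(-1·1 - -4·2)
    = 2·1 - 3·-5 + -4·7
    = 2 + 15 + -28 = -11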